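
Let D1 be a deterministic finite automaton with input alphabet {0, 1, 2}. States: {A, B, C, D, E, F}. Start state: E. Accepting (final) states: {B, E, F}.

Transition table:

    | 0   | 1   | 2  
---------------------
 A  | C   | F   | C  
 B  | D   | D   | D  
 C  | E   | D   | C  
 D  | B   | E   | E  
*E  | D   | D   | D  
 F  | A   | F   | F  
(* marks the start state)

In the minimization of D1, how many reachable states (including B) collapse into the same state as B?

2

States {A,C,F} cannot be reached from the start state, so discard them.
Start with accepting vs non-accepting: {B,E} | {D}.
The partition is now stable with 2 blocks: {B,E} | {D}.
State B belongs to the block {B,E}, which has 2 states.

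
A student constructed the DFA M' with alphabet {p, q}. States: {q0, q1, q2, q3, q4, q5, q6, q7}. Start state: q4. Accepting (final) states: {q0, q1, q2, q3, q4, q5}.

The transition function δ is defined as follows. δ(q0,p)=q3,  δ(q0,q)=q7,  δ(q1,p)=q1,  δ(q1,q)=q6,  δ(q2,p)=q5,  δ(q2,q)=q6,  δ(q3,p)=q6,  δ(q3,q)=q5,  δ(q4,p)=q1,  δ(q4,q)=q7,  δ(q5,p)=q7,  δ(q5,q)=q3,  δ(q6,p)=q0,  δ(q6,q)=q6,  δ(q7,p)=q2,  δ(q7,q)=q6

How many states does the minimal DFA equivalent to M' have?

Start with accepting vs non-accepting: {q0,q1,q2,q3,q4,q5} | {q6,q7}.
On input p, block {q0,q1,q2,q3,q4,q5} splits into {q0,q1,q2,q4} and {q3,q5}.
Split {q0,q1,q2,q4} by δ(·,p) → {q0,q2} and {q1,q4}.
Stable partition: {q0,q2} | {q6,q7} | {q3,q5} | {q1,q4} — 4 equivalence classes.

4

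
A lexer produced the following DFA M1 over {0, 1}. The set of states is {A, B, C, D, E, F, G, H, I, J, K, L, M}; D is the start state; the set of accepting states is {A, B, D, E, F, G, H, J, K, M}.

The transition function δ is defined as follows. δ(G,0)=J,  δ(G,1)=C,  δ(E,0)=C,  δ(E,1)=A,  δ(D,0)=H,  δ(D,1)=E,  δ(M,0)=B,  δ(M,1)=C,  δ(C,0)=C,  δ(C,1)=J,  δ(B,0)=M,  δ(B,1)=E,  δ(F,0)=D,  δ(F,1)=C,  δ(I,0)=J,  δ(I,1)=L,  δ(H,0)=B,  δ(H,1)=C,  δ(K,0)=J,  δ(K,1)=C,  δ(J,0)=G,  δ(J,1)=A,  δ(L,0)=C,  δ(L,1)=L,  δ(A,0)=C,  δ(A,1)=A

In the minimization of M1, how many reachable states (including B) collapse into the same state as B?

Reachable states from the start: {A,B,C,D,E,G,H,J,M}. Unreachable: {F,I,K,L} — drop them.
Initial partition by acceptance: {A,B,D,E,G,H,J,M} | {C}.
Split {A,B,D,E,G,H,J,M} by δ(·,0) → {B,D,G,H,J,M} and {A,E}.
On input 1, block {B,D,G,H,J,M} splits into {B,D,J} and {G,H,M}.
The partition is now stable with 4 blocks: {B,D,J} | {C} | {A,E} | {G,H,M}.
The equivalence class containing B is {B,D,J}, of size 3.

3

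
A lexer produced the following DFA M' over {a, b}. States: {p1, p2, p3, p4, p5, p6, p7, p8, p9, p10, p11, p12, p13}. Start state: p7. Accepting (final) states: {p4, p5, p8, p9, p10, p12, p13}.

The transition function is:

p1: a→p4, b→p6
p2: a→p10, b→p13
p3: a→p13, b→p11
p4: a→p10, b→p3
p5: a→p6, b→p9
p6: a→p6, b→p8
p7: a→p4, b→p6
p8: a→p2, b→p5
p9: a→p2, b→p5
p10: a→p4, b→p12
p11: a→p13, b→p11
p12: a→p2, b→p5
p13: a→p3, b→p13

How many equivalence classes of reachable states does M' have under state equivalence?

9

Reachable states from the start: {p2,p3,p4,p5,p6,p7,p8,p9,p10,p11,p12,p13}. Unreachable: {p1} — drop them.
Start with accepting vs non-accepting: {p4,p5,p8,p9,p10,p12,p13} | {p2,p3,p6,p7,p11}.
Split {p4,p5,p8,p9,p10,p12,p13} by δ(·,a) → {p5,p8,p9,p12,p13} and {p4,p10}.
Refine {p2,p3,p6,p7,p11} on symbol a: members go to different blocks, giving {p2,p7} and {p3,p11} and {p6}.
On input a, block {p5,p8,p9,p12,p13} splits into {p8,p9,p12} and {p5} and {p13}.
Split {p2,p7} by δ(·,b) → {p2} and {p7}.
Refine {p4,p10} on symbol b: members go to different blocks, giving {p4} and {p10}.
The partition is now stable with 9 blocks: {p8,p9,p12} | {p2} | {p4} | {p3,p11} | {p6} | {p5} | {p13} | {p7} | {p10}.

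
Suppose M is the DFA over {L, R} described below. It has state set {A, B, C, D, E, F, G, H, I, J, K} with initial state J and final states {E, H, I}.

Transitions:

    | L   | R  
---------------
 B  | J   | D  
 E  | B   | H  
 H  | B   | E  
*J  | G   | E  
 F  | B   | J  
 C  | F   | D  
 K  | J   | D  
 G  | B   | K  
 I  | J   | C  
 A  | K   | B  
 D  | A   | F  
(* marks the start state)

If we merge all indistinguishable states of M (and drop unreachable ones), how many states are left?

6

Reachable states from the start: {A,B,D,E,F,G,H,J,K}. Unreachable: {C,I} — drop them.
Start with accepting vs non-accepting: {E,H} | {A,B,D,F,G,J,K}.
Refine {A,B,D,F,G,J,K} on symbol R: members go to different blocks, giving {A,B,D,F,G,K} and {J}.
On input L, block {A,B,D,F,G,K} splits into {A,D,F,G} and {B,K}.
On input L, block {A,D,F,G} splits into {A,F,G} and {D}.
On input R, block {A,F,G} splits into {A,G} and {F}.
No further refinement is possible. Final partition (6 blocks): {E,H} | {A,G} | {J} | {B,K} | {D} | {F}.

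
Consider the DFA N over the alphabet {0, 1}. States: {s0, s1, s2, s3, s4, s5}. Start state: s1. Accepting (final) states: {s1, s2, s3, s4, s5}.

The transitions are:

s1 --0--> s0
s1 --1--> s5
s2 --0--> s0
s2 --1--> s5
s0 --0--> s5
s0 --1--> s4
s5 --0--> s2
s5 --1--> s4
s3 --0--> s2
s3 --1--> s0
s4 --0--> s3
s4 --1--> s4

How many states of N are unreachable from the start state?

A breadth-first search from the start state visits every state.

0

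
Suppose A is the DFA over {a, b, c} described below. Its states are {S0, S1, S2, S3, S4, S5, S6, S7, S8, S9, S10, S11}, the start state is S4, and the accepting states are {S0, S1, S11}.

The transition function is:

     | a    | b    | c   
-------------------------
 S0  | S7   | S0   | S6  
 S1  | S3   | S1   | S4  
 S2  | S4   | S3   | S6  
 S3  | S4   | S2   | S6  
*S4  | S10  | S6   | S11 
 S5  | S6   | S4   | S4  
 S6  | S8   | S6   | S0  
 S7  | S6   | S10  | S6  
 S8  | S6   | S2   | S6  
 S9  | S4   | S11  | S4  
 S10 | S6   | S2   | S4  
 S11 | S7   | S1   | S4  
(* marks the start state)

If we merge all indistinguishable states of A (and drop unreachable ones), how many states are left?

3

First remove the unreachable states {S5,S9}; 10 states remain.
Initial partition by acceptance: {S0,S1,S11} | {S2,S3,S4,S6,S7,S8,S10}.
On input c, block {S2,S3,S4,S6,S7,S8,S10} splits into {S2,S3,S7,S8,S10} and {S4,S6}.
The partition is now stable with 3 blocks: {S0,S1,S11} | {S2,S3,S7,S8,S10} | {S4,S6}.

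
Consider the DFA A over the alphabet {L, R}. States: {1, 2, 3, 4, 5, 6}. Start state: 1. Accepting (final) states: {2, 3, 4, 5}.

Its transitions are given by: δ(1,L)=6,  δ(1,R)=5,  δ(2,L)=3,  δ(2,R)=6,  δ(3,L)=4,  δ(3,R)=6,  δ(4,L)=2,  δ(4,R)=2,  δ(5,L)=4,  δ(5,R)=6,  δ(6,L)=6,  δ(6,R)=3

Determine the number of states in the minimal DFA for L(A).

Every state is reachable, so we keep all 6.
Initial partition by acceptance: {2,3,4,5} | {1,6}.
Refine {2,3,4,5} on symbol R: members go to different blocks, giving {2,3,5} and {4}.
Split {2,3,5} by δ(·,L) → {3,5} and {2}.
Stable partition: {3,5} | {1,6} | {4} | {2} — 4 equivalence classes.

4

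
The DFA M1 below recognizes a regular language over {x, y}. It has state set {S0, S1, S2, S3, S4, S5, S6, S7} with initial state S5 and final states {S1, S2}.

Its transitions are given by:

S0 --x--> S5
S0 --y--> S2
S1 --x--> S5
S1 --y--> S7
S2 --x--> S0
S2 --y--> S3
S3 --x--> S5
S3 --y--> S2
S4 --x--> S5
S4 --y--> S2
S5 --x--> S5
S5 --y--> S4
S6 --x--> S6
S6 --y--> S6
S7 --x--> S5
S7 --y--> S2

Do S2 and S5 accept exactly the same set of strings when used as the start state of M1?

No

Reachable states from the start: {S0,S2,S3,S4,S5}. Unreachable: {S1,S6,S7} — drop them.
P0 = {S2} | {S0,S3,S4,S5}.
Refine {S0,S3,S4,S5} on symbol y: members go to different blocks, giving {S0,S3,S4} and {S5}.
Stable partition: {S2} | {S0,S3,S4} | {S5} — 3 equivalence classes.
S2 and S5 end up in different blocks, so they are distinguishable. For instance, the string 'ε' is accepted from only S2.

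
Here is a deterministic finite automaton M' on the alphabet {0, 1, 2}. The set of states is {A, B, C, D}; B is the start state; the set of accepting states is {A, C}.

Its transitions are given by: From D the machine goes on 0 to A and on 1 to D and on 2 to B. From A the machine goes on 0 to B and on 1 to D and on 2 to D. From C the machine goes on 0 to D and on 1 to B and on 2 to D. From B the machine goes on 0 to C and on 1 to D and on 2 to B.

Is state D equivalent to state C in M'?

No

Every state is reachable, so we keep all 4.
P0 = {A,C} | {B,D}.
The partition is now stable with 2 blocks: {A,C} | {B,D}.
D and C end up in different blocks, so they are distinguishable. For instance, the string 'ε' is accepted from only C.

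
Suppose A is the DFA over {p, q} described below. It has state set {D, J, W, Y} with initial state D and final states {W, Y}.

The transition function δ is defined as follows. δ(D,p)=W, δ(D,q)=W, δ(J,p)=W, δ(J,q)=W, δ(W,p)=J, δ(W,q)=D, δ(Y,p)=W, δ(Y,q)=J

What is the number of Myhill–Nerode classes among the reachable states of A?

2

Reachable states from the start: {D,J,W}. Unreachable: {Y} — drop them.
Start with accepting vs non-accepting: {W} | {D,J}.
The partition is now stable with 2 blocks: {W} | {D,J}.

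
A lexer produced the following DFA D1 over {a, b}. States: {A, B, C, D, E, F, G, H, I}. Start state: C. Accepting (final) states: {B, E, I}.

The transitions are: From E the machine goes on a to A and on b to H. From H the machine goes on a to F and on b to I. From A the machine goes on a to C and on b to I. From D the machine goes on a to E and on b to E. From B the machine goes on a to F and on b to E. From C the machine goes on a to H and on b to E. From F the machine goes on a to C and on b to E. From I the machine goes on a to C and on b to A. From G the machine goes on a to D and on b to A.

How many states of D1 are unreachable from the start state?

3

No path from C leads to B, D, G; the other 6 states are all reachable.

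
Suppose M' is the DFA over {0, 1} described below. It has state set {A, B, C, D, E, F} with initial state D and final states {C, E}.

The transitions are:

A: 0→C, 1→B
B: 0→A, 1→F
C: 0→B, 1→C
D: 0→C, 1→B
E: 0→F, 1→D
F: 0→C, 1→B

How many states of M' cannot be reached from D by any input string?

1

BFS from D reaches {A, B, C, D, F}; the 1 state(s) E are never visited.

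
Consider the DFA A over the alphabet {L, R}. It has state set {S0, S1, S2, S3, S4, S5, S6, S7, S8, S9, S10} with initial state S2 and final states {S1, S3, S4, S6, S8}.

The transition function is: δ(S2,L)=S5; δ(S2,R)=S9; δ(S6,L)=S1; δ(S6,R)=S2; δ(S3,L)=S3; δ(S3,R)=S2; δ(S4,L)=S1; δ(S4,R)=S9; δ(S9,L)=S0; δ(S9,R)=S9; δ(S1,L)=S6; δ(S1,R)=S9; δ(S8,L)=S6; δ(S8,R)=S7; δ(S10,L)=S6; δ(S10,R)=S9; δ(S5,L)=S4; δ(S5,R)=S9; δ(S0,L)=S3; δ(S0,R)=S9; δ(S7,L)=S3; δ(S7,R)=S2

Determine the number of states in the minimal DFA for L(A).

3

States {S7,S8,S10} cannot be reached from the start state, so discard them.
P0 = {S1,S3,S4,S6} | {S0,S2,S5,S9}.
Refine {S0,S2,S5,S9} on symbol L: members go to different blocks, giving {S0,S5} and {S2,S9}.
Stable partition: {S1,S3,S4,S6} | {S0,S5} | {S2,S9} — 3 equivalence classes.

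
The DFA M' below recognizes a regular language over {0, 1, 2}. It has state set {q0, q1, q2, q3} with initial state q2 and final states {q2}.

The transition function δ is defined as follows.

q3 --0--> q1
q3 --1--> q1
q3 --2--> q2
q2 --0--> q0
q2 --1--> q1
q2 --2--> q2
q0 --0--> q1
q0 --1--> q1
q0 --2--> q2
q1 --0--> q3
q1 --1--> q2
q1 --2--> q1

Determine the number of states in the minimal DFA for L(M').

3

Every state is reachable, so we keep all 4.
Start with accepting vs non-accepting: {q2} | {q0,q1,q3}.
Split {q0,q1,q3} by δ(·,1) → {q0,q3} and {q1}.
No further refinement is possible. Final partition (3 blocks): {q2} | {q0,q3} | {q1}.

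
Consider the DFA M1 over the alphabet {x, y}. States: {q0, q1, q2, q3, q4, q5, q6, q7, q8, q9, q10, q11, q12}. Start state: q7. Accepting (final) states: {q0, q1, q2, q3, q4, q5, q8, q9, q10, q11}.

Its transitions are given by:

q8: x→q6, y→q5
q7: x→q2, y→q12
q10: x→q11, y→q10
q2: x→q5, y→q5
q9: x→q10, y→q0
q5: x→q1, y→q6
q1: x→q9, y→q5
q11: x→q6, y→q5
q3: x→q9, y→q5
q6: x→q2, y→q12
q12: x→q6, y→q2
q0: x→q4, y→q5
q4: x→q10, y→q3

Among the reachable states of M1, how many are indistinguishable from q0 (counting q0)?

First remove the unreachable states {q8}; 12 states remain.
Initial partition by acceptance: {q0,q1,q2,q3,q4,q5,q9,q10,q11} | {q6,q7,q12}.
On input x, block {q0,q1,q2,q3,q4,q5,q9,q10,q11} splits into {q0,q1,q2,q3,q4,q5,q9,q10} and {q11}.
On input x, block {q0,q1,q2,q3,q4,q5,q9,q10} splits into {q0,q1,q2,q3,q4,q5,q9} and {q10}.
Refine {q0,q1,q2,q3,q4,q5,q9} on symbol x: members go to different blocks, giving {q0,q1,q2,q3,q5} and {q4,q9}.
Split {q0,q1,q2,q3,q5} by δ(·,x) → {q0,q1,q3} and {q2,q5}.
Refine {q6,q7,q12} on symbol x: members go to different blocks, giving {q6,q7} and {q12}.
Refine {q2,q5} on symbol x: members go to different blocks, giving {q2} and {q5}.
No further refinement is possible. Final partition (8 blocks): {q0,q1,q3} | {q6,q7} | {q11} | {q10} | {q4,q9} | {q2} | {q12} | {q5}.
The equivalence class containing q0 is {q0,q1,q3}, of size 3.

3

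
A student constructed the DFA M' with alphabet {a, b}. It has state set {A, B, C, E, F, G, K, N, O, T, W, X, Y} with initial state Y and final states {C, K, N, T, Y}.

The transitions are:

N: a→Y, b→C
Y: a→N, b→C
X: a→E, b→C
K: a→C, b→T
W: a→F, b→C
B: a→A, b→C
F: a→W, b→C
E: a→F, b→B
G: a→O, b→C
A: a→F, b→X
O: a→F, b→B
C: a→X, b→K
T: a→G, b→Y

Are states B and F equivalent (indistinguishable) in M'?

All states are reachable from the start state.
Start with accepting vs non-accepting: {C,K,N,T,Y} | {A,B,E,F,G,O,W,X}.
On input a, block {C,K,N,T,Y} splits into {K,N,Y} and {C,T}.
Split {K,N,Y} by δ(·,a) → {N,Y} and {K}.
Refine {A,B,E,F,G,O,W,X} on symbol b: members go to different blocks, giving {B,F,G,W,X} and {A,E,O}.
On input a, block {B,F,G,W,X} splits into {B,G,X} and {F,W}.
Split {C,T} by δ(·,b) → {T} and {C}.
The partition is now stable with 7 blocks: {N,Y} | {B,G,X} | {T} | {K} | {A,E,O} | {F,W} | {C}.
B and F end up in different blocks, so they are distinguishable. For instance, the string 'ab' is accepted from only F.

No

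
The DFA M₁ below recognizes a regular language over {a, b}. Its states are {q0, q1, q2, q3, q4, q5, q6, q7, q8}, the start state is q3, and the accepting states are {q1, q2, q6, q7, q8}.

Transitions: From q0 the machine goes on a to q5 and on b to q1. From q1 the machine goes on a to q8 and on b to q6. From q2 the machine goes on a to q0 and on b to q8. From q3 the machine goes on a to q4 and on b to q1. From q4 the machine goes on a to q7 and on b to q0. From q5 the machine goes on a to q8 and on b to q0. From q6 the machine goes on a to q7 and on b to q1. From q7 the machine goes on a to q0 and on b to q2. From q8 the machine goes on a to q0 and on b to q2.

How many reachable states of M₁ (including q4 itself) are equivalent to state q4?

2

Every state is reachable, so we keep all 9.
Start with accepting vs non-accepting: {q1,q2,q6,q7,q8} | {q0,q3,q4,q5}.
Split {q1,q2,q6,q7,q8} by δ(·,a) → {q2,q7,q8} and {q1,q6}.
On input a, block {q0,q3,q4,q5} splits into {q0,q3} and {q4,q5}.
Stable partition: {q2,q7,q8} | {q0,q3} | {q1,q6} | {q4,q5} — 4 equivalence classes.
The equivalence class containing q4 is {q4,q5}, of size 2.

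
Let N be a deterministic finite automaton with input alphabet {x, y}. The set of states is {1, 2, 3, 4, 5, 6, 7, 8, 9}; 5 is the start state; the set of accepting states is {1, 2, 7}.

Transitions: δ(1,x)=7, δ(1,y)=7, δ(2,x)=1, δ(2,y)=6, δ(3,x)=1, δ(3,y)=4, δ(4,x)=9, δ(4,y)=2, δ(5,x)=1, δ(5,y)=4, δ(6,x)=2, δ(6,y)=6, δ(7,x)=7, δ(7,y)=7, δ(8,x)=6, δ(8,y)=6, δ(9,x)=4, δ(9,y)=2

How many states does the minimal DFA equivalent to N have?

5

States {3,8} cannot be reached from the start state, so discard them.
P0 = {1,2,7} | {4,5,6,9}.
Refine {1,2,7} on symbol y: members go to different blocks, giving {1,7} and {2}.
Split {4,5,6,9} by δ(·,x) → {4,9} and {5} and {6}.
The partition is now stable with 5 blocks: {1,7} | {4,9} | {2} | {5} | {6}.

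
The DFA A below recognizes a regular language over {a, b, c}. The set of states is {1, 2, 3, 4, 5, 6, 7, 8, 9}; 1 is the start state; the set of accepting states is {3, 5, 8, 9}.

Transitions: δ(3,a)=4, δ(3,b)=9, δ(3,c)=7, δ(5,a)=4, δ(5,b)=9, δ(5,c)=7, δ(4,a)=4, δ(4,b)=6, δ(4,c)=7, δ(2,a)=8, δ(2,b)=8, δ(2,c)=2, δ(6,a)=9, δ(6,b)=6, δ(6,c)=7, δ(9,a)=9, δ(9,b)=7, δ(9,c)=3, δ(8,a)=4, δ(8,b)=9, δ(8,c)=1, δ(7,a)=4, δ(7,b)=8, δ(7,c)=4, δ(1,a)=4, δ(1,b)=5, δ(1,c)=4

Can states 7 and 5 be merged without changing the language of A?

Reachable states from the start: {1,3,4,5,6,7,8,9}. Unreachable: {2} — drop them.
Initial partition by acceptance: {3,5,8,9} | {1,4,6,7}.
On input a, block {3,5,8,9} splits into {3,5,8} and {9}.
Refine {1,4,6,7} on symbol a: members go to different blocks, giving {1,4,7} and {6}.
Split {1,4,7} by δ(·,b) → {1,7} and {4}.
Stable partition: {3,5,8} | {1,7} | {9} | {6} | {4} — 5 equivalence classes.
7 and 5 end up in different blocks, so they are distinguishable. For instance, the string 'ε' is accepted from only 5.

No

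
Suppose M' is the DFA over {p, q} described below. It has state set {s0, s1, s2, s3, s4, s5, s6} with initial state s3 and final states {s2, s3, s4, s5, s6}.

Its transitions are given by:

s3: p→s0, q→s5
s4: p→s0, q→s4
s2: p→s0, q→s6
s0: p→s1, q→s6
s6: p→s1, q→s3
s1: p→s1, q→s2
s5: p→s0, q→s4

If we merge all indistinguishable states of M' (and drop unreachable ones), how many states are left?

2

All states are reachable from the start state.
Start with accepting vs non-accepting: {s2,s3,s4,s5,s6} | {s0,s1}.
Stable partition: {s2,s3,s4,s5,s6} | {s0,s1} — 2 equivalence classes.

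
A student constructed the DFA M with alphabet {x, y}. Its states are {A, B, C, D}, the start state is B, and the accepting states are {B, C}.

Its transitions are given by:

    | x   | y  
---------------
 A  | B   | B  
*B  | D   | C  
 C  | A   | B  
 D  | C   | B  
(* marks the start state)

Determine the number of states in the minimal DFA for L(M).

P0 = {B,C} | {A,D}.
No further refinement is possible. Final partition (2 blocks): {B,C} | {A,D}.

2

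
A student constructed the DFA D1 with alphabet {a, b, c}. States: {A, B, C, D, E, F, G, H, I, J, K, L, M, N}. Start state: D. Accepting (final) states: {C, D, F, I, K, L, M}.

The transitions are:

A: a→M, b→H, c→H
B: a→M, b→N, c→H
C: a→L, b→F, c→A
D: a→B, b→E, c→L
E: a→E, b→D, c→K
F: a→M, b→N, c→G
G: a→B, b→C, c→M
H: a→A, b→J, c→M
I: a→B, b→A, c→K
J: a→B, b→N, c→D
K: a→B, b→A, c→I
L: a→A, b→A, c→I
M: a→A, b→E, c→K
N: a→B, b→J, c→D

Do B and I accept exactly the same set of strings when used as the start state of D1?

States {C,F,G} cannot be reached from the start state, so discard them.
P0 = {D,I,K,L,M} | {A,B,E,H,J,N}.
Refine {A,B,E,H,J,N} on symbol a: members go to different blocks, giving {E,H,J,N} and {A,B}.
Split {D,I,K,L,M} by δ(·,b) → {I,K,L} and {D,M}.
Refine {E,H,J,N} on symbol a: members go to different blocks, giving {H,J,N} and {E}.
The partition is now stable with 5 blocks: {I,K,L} | {H,J,N} | {A,B} | {D,M} | {E}.
B and I end up in different blocks, so they are distinguishable. For instance, the string 'ε' is accepted from only I.

No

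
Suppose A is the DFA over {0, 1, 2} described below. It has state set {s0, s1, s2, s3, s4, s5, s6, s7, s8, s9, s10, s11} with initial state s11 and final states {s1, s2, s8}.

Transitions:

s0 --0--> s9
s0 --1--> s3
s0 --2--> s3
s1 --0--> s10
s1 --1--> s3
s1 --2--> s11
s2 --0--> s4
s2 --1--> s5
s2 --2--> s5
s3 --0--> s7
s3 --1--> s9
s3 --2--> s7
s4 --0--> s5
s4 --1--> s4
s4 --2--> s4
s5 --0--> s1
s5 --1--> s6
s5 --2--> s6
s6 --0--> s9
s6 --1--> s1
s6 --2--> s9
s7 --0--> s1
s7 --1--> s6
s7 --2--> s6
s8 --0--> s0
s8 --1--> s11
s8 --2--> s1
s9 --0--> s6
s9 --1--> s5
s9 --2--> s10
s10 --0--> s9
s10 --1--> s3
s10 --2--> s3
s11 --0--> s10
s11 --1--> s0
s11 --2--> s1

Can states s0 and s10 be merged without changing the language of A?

States {s2,s4,s8} cannot be reached from the start state, so discard them.
Start with accepting vs non-accepting: {s1} | {s0,s3,s5,s6,s7,s9,s10,s11}.
On input 0, block {s0,s3,s5,s6,s7,s9,s10,s11} splits into {s0,s3,s6,s9,s10,s11} and {s5,s7}.
Split {s0,s3,s6,s9,s10,s11} by δ(·,0) → {s0,s6,s9,s10,s11} and {s3}.
Refine {s0,s6,s9,s10,s11} on symbol 1: members go to different blocks, giving {s0,s10} and {s6} and {s9} and {s11}.
Stable partition: {s1} | {s0,s10} | {s5,s7} | {s3} | {s6} | {s9} | {s11} — 7 equivalence classes.
s0 and s10 lie in the same block of the stable partition, so they are equivalent — no string distinguishes them.

Yes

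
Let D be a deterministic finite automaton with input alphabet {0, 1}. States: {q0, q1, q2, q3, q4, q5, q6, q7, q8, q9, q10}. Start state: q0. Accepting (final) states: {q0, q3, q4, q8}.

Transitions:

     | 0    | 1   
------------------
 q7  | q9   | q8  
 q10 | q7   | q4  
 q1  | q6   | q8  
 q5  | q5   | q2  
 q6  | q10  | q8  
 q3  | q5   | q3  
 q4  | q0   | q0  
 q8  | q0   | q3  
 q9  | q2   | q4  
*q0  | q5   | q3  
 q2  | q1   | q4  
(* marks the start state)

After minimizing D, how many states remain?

4

All states are reachable from the start state.
Start with accepting vs non-accepting: {q0,q3,q4,q8} | {q1,q2,q5,q6,q7,q9,q10}.
On input 0, block {q0,q3,q4,q8} splits into {q0,q3} and {q4,q8}.
Refine {q1,q2,q5,q6,q7,q9,q10} on symbol 1: members go to different blocks, giving {q1,q2,q6,q7,q9,q10} and {q5}.
Stable partition: {q0,q3} | {q1,q2,q6,q7,q9,q10} | {q4,q8} | {q5} — 4 equivalence classes.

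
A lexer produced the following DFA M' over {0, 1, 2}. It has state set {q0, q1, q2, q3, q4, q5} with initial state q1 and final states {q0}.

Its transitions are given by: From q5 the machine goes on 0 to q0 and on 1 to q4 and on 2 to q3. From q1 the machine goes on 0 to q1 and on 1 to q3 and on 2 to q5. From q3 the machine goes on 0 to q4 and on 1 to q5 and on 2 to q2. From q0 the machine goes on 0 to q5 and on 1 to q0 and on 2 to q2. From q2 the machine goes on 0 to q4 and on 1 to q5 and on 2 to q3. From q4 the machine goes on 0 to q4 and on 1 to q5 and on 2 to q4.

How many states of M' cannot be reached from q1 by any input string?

0

Every one of the 6 states is reachable from q1.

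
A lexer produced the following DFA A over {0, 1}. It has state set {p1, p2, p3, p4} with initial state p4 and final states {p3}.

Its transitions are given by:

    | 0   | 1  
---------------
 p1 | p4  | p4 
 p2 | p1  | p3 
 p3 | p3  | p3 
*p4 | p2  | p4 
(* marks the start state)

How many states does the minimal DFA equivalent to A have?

Start with accepting vs non-accepting: {p3} | {p1,p2,p4}.
Refine {p1,p2,p4} on symbol 1: members go to different blocks, giving {p1,p4} and {p2}.
Refine {p1,p4} on symbol 0: members go to different blocks, giving {p1} and {p4}.
Stable partition: {p3} | {p1} | {p2} | {p4} — 4 equivalence classes.

4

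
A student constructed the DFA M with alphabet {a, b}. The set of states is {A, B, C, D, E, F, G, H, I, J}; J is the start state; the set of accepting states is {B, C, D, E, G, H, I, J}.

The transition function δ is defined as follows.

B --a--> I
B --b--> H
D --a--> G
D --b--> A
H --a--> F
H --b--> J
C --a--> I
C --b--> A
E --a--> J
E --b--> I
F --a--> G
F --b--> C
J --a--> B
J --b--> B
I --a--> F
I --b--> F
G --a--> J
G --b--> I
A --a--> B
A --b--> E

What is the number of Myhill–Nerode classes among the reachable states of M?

8

First remove the unreachable states {D}; 9 states remain.
Initial partition by acceptance: {B,C,E,G,H,I,J} | {A,F}.
On input a, block {B,C,E,G,H,I,J} splits into {B,C,E,G,J} and {H,I}.
On input a, block {B,C,E,G,J} splits into {E,G,J} and {B,C}.
Split {E,G,J} by δ(·,a) → {E,G} and {J}.
On input a, block {A,F} splits into {A} and {F}.
On input b, block {H,I} splits into {H} and {I}.
Split {B,C} by δ(·,b) → {B} and {C}.
Stable partition: {E,G} | {A} | {H} | {B} | {J} | {F} | {I} | {C} — 8 equivalence classes.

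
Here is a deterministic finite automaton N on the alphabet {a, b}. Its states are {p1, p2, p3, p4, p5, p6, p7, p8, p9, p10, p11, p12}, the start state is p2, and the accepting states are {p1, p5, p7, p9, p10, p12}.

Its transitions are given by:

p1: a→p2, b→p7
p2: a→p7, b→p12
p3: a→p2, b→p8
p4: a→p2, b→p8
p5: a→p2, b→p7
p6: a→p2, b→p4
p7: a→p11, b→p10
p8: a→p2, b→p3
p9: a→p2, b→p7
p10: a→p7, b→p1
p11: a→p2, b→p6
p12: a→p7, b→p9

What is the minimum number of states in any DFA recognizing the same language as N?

5

First remove the unreachable states {p5}; 11 states remain.
Start with accepting vs non-accepting: {p1,p7,p9,p10,p12} | {p2,p3,p4,p6,p8,p11}.
Split {p1,p7,p9,p10,p12} by δ(·,a) → {p1,p7,p9} and {p10,p12}.
Refine {p1,p7,p9} on symbol b: members go to different blocks, giving {p1,p9} and {p7}.
Refine {p2,p3,p4,p6,p8,p11} on symbol a: members go to different blocks, giving {p3,p4,p6,p8,p11} and {p2}.
The partition is now stable with 5 blocks: {p1,p9} | {p3,p4,p6,p8,p11} | {p10,p12} | {p7} | {p2}.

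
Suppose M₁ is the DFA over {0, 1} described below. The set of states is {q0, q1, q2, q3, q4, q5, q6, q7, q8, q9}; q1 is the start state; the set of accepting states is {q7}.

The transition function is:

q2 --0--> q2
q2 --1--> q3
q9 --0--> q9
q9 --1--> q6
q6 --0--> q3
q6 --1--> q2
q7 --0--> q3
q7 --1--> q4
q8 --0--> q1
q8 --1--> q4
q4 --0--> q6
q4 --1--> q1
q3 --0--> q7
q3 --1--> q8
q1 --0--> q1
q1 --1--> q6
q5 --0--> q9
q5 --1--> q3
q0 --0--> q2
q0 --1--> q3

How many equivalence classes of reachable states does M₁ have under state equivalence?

7

States {q0,q5,q9} cannot be reached from the start state, so discard them.
P0 = {q7} | {q1,q2,q3,q4,q6,q8}.
Refine {q1,q2,q3,q4,q6,q8} on symbol 0: members go to different blocks, giving {q1,q2,q4,q6,q8} and {q3}.
On input 0, block {q1,q2,q4,q6,q8} splits into {q1,q2,q4,q8} and {q6}.
Split {q1,q2,q4,q8} by δ(·,0) → {q1,q2,q8} and {q4}.
Split {q1,q2,q8} by δ(·,1) → {q1} and {q2} and {q8}.
No further refinement is possible. Final partition (7 blocks): {q7} | {q1} | {q3} | {q6} | {q4} | {q2} | {q8}.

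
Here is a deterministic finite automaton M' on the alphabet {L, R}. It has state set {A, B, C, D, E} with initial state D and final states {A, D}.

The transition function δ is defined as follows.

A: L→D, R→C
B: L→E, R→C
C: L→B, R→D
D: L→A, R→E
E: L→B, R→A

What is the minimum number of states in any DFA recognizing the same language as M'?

Every state is reachable, so we keep all 5.
P0 = {A,D} | {B,C,E}.
Split {B,C,E} by δ(·,R) → {C,E} and {B}.
Stable partition: {A,D} | {C,E} | {B} — 3 equivalence classes.

3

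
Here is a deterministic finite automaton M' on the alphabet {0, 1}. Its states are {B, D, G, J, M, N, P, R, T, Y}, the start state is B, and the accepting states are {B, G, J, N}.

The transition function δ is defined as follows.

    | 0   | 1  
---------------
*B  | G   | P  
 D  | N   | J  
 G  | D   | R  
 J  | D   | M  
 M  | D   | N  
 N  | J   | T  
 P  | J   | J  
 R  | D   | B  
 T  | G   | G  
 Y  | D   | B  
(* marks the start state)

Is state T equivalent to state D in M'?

States {Y} cannot be reached from the start state, so discard them.
Start with accepting vs non-accepting: {B,G,J,N} | {D,M,P,R,T}.
Split {B,G,J,N} by δ(·,0) → {B,N} and {G,J}.
On input 0, block {D,M,P,R,T} splits into {P,T} and {M,R} and {D}.
Stable partition: {B,N} | {P,T} | {G,J} | {M,R} | {D} — 5 equivalence classes.
T and D end up in different blocks, so they are distinguishable. For instance, the string '00' is accepted from only D.

No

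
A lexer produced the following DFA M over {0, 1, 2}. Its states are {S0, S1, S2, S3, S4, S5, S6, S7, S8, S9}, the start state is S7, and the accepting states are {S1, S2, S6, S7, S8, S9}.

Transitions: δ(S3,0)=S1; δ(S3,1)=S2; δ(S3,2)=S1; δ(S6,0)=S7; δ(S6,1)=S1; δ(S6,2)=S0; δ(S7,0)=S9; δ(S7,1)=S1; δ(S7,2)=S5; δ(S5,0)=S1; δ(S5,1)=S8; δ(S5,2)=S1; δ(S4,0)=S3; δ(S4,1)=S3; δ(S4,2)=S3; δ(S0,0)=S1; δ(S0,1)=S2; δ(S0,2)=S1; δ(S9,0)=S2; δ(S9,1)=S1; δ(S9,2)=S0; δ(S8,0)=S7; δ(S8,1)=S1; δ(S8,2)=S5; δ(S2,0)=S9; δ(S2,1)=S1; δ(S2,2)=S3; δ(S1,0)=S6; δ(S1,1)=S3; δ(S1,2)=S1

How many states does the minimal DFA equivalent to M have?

States {S4} cannot be reached from the start state, so discard them.
Start with accepting vs non-accepting: {S1,S2,S6,S7,S8,S9} | {S0,S3,S5}.
On input 1, block {S1,S2,S6,S7,S8,S9} splits into {S2,S6,S7,S8,S9} and {S1}.
The partition is now stable with 3 blocks: {S2,S6,S7,S8,S9} | {S0,S3,S5} | {S1}.

3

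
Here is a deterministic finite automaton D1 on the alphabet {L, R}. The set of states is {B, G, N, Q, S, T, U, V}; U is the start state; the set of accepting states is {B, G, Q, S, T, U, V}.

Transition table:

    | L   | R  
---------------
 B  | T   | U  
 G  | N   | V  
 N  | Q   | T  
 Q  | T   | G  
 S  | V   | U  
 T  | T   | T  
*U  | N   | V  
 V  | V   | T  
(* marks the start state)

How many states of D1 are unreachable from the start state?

2

No path from U leads to B, S; the other 6 states are all reachable.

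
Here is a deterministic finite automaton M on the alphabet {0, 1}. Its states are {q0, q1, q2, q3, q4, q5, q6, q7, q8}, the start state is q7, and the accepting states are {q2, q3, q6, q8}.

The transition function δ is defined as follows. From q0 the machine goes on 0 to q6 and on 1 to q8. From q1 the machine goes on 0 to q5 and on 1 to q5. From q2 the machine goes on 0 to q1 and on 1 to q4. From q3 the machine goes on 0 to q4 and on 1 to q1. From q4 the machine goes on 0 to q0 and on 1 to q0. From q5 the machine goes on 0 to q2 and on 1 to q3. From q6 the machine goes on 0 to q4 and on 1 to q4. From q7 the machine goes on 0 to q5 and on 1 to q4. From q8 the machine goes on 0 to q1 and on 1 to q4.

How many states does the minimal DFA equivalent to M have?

4

Every state is reachable, so we keep all 9.
Start with accepting vs non-accepting: {q2,q3,q6,q8} | {q0,q1,q4,q5,q7}.
On input 0, block {q0,q1,q4,q5,q7} splits into {q1,q4,q7} and {q0,q5}.
Split {q1,q4,q7} by δ(·,1) → {q1,q4} and {q7}.
Stable partition: {q2,q3,q6,q8} | {q1,q4} | {q0,q5} | {q7} — 4 equivalence classes.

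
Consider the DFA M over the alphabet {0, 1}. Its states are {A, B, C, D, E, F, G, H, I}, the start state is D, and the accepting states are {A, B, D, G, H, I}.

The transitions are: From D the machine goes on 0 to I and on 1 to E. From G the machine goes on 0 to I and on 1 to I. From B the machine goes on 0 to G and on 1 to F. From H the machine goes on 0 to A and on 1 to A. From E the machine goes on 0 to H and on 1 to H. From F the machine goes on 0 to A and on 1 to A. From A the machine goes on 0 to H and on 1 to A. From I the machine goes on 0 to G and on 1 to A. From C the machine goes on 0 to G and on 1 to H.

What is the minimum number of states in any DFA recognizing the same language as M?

Reachable states from the start: {A,D,E,G,H,I}. Unreachable: {B,C,F} — drop them.
Start with accepting vs non-accepting: {A,D,G,H,I} | {E}.
On input 1, block {A,D,G,H,I} splits into {A,G,H,I} and {D}.
Stable partition: {A,G,H,I} | {E} | {D} — 3 equivalence classes.

3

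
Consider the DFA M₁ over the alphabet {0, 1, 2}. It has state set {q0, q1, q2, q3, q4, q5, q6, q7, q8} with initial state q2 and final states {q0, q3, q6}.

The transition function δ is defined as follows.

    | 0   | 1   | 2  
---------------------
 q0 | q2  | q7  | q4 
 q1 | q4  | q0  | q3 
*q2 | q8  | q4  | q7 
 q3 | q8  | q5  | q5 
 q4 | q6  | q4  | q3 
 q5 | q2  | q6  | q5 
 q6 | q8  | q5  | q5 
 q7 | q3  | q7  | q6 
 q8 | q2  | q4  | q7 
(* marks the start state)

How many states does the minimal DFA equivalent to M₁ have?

States {q0,q1} cannot be reached from the start state, so discard them.
P0 = {q3,q6} | {q2,q4,q5,q7,q8}.
Refine {q2,q4,q5,q7,q8} on symbol 0: members go to different blocks, giving {q2,q5,q8} and {q4,q7}.
Refine {q2,q5,q8} on symbol 1: members go to different blocks, giving {q2,q8} and {q5}.
No further refinement is possible. Final partition (4 blocks): {q3,q6} | {q2,q8} | {q4,q7} | {q5}.

4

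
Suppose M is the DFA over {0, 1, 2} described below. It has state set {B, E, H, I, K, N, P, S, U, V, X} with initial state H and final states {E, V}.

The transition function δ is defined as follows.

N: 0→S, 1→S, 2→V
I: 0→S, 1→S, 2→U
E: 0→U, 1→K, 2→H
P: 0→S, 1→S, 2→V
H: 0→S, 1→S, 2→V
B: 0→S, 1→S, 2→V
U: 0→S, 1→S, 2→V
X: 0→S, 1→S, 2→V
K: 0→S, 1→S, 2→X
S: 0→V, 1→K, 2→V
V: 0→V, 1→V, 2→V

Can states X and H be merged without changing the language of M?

Yes

Reachable states from the start: {H,K,S,V,X}. Unreachable: {B,E,I,N,P,U} — drop them.
P0 = {V} | {H,K,S,X}.
Refine {H,K,S,X} on symbol 0: members go to different blocks, giving {H,K,X} and {S}.
Refine {H,K,X} on symbol 2: members go to different blocks, giving {H,X} and {K}.
Stable partition: {V} | {H,X} | {S} | {K} — 4 equivalence classes.
X and H lie in the same block of the stable partition, so they are equivalent — no string distinguishes them.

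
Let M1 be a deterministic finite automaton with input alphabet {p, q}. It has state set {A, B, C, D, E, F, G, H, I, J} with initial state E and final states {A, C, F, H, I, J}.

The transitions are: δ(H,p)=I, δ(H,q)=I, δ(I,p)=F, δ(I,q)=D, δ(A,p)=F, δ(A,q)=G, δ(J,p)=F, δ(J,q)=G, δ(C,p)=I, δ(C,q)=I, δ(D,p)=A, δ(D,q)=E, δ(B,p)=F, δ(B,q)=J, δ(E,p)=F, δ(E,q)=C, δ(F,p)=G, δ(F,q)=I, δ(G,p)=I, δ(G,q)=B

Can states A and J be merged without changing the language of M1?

Yes

States {H} cannot be reached from the start state, so discard them.
P0 = {A,C,F,I,J} | {B,D,E,G}.
Split {A,C,F,I,J} by δ(·,p) → {A,C,I,J} and {F}.
Split {A,C,I,J} by δ(·,p) → {A,I,J} and {C}.
Refine {B,D,E,G} on symbol p: members go to different blocks, giving {B,E} and {D,G}.
Refine {B,E} on symbol q: members go to different blocks, giving {B} and {E}.
Refine {D,G} on symbol q: members go to different blocks, giving {D} and {G}.
On input q, block {A,I,J} splits into {A,J} and {I}.
No further refinement is possible. Final partition (8 blocks): {A,J} | {B} | {F} | {C} | {D} | {E} | {G} | {I}.
A and J lie in the same block of the stable partition, so they are equivalent — no string distinguishes them.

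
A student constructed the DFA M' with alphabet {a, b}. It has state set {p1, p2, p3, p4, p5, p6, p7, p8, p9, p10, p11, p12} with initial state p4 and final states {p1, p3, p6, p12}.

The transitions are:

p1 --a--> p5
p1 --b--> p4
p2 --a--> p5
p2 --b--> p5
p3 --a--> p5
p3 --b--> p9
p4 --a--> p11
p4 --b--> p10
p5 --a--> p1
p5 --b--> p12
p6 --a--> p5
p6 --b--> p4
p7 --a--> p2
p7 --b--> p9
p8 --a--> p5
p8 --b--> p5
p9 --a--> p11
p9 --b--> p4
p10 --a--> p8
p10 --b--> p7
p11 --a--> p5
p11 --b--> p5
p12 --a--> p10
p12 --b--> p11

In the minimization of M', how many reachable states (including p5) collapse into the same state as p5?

States {p3,p6} cannot be reached from the start state, so discard them.
Start with accepting vs non-accepting: {p1,p12} | {p2,p4,p5,p7,p8,p9,p10,p11}.
Refine {p2,p4,p5,p7,p8,p9,p10,p11} on symbol a: members go to different blocks, giving {p2,p4,p7,p8,p9,p10,p11} and {p5}.
Refine {p1,p12} on symbol a: members go to different blocks, giving {p1} and {p12}.
Split {p2,p4,p7,p8,p9,p10,p11} by δ(·,a) → {p4,p7,p9,p10} and {p2,p8,p11}.
No further refinement is possible. Final partition (5 blocks): {p1} | {p4,p7,p9,p10} | {p5} | {p12} | {p2,p8,p11}.
State p5 belongs to the block {p5}, which has 1 states.

1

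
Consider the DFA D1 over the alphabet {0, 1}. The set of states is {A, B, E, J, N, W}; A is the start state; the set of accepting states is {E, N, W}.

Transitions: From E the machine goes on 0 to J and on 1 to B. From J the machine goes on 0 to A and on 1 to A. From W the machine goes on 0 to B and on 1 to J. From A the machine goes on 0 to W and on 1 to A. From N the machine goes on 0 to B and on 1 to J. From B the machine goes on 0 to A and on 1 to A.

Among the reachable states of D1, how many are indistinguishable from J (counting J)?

2

States {E,N} cannot be reached from the start state, so discard them.
P0 = {W} | {A,B,J}.
Refine {A,B,J} on symbol 0: members go to different blocks, giving {B,J} and {A}.
Stable partition: {W} | {B,J} | {A} — 3 equivalence classes.
State J belongs to the block {B,J}, which has 2 states.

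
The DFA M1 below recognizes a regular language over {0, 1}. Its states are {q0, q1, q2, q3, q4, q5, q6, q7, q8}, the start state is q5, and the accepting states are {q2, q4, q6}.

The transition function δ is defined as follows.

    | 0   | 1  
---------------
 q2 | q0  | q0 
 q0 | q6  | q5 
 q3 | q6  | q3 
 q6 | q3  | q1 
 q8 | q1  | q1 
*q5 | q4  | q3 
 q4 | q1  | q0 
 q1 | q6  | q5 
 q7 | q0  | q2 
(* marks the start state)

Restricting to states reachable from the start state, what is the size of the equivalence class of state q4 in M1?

First remove the unreachable states {q2,q7,q8}; 6 states remain.
P0 = {q4,q6} | {q0,q1,q3,q5}.
Stable partition: {q4,q6} | {q0,q1,q3,q5} — 2 equivalence classes.
State q4 belongs to the block {q4,q6}, which has 2 states.

2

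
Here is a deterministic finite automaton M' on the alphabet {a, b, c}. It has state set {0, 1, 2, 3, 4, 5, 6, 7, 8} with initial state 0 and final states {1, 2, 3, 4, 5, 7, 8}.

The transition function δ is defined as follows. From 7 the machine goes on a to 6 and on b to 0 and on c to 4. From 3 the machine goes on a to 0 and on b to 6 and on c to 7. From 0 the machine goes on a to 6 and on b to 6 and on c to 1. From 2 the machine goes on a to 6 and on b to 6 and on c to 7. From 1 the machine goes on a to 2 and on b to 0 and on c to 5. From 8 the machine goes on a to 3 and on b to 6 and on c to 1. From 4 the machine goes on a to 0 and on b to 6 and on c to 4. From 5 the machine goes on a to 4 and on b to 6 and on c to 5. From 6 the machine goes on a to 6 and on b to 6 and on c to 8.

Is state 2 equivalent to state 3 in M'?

Yes

Every state is reachable, so we keep all 9.
Start with accepting vs non-accepting: {1,2,3,4,5,7,8} | {0,6}.
Refine {1,2,3,4,5,7,8} on symbol a: members go to different blocks, giving {2,3,4,7} and {1,5,8}.
No further refinement is possible. Final partition (3 blocks): {2,3,4,7} | {0,6} | {1,5,8}.
2 and 3 lie in the same block of the stable partition, so they are equivalent — no string distinguishes them.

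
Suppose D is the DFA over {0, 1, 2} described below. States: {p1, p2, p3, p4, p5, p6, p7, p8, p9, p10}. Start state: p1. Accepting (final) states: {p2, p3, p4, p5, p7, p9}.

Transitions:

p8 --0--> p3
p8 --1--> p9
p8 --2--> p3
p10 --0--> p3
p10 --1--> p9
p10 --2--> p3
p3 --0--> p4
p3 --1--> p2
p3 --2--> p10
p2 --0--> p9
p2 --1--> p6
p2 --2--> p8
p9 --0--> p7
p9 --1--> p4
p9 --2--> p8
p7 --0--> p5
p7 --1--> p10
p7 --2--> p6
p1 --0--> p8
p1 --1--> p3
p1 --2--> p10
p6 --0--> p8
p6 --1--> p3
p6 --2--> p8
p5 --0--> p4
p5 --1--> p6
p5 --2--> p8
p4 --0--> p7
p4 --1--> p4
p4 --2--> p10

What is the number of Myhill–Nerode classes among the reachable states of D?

Initial partition by acceptance: {p2,p3,p4,p5,p7,p9} | {p1,p6,p8,p10}.
Refine {p2,p3,p4,p5,p7,p9} on symbol 1: members go to different blocks, giving {p2,p5,p7} and {p3,p4,p9}.
On input 0, block {p2,p5,p7} splits into {p2,p5} and {p7}.
Split {p1,p6,p8,p10} by δ(·,0) → {p1,p6} and {p8,p10}.
On input 0, block {p3,p4,p9} splits into {p4,p9} and {p3}.
No further refinement is possible. Final partition (6 blocks): {p2,p5} | {p1,p6} | {p4,p9} | {p7} | {p8,p10} | {p3}.

6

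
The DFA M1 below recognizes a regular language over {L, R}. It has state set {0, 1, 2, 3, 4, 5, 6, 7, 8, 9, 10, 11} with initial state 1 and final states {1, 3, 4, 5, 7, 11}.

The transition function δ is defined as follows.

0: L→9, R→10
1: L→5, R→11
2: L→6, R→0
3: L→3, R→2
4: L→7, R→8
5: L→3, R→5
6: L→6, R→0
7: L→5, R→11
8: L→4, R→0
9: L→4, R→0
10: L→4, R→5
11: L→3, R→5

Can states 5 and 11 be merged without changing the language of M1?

All states are reachable from the start state.
Start with accepting vs non-accepting: {1,3,4,5,7,11} | {0,2,6,8,9,10}.
Refine {1,3,4,5,7,11} on symbol R: members go to different blocks, giving {1,5,7,11} and {3,4}.
Refine {1,5,7,11} on symbol L: members go to different blocks, giving {1,7} and {5,11}.
Refine {0,2,6,8,9,10} on symbol L: members go to different blocks, giving {0,2,6} and {8,9,10}.
Refine {0,2,6} on symbol L: members go to different blocks, giving {2,6} and {0}.
Split {3,4} by δ(·,L) → {3} and {4}.
Refine {8,9,10} on symbol R: members go to different blocks, giving {8,9} and {10}.
Stable partition: {1,7} | {2,6} | {3} | {5,11} | {8,9} | {0} | {4} | {10} — 8 equivalence classes.
5 and 11 lie in the same block of the stable partition, so they are equivalent — no string distinguishes them.

Yes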